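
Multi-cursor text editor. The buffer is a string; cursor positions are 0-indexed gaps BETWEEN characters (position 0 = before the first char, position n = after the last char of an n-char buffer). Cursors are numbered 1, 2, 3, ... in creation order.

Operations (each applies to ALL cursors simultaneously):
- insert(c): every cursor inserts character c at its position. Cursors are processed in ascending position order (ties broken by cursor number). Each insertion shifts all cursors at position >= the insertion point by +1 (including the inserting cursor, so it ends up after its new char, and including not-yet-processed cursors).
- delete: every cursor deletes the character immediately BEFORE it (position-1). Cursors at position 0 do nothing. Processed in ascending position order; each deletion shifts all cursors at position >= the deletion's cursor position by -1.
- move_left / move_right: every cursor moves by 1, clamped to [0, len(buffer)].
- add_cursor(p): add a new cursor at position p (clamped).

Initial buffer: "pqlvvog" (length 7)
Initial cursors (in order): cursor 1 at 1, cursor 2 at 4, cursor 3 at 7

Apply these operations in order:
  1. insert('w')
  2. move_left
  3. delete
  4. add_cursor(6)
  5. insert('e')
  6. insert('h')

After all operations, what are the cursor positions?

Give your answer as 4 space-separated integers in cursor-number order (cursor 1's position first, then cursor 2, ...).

After op 1 (insert('w')): buffer="pwqlvwvogw" (len 10), cursors c1@2 c2@6 c3@10, authorship .1...2...3
After op 2 (move_left): buffer="pwqlvwvogw" (len 10), cursors c1@1 c2@5 c3@9, authorship .1...2...3
After op 3 (delete): buffer="wqlwvow" (len 7), cursors c1@0 c2@3 c3@6, authorship 1..2..3
After op 4 (add_cursor(6)): buffer="wqlwvow" (len 7), cursors c1@0 c2@3 c3@6 c4@6, authorship 1..2..3
After op 5 (insert('e')): buffer="ewqlewvoeew" (len 11), cursors c1@1 c2@5 c3@10 c4@10, authorship 11..22..343
After op 6 (insert('h')): buffer="ehwqlehwvoeehhw" (len 15), cursors c1@2 c2@7 c3@14 c4@14, authorship 111..222..34343

Answer: 2 7 14 14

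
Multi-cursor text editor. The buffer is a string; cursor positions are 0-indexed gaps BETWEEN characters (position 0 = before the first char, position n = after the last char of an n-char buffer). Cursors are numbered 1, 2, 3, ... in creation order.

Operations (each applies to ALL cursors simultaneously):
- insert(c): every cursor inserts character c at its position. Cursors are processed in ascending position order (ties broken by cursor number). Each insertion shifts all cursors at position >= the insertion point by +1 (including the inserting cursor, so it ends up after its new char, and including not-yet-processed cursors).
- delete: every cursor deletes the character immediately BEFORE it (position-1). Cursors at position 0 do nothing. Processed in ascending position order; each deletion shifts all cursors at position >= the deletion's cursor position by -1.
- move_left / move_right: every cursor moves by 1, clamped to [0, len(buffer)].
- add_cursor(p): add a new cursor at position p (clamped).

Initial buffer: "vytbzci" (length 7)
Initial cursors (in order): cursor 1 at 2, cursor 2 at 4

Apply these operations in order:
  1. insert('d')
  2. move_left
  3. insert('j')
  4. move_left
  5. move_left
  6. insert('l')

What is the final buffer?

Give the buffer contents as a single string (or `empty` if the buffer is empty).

After op 1 (insert('d')): buffer="vydtbdzci" (len 9), cursors c1@3 c2@6, authorship ..1..2...
After op 2 (move_left): buffer="vydtbdzci" (len 9), cursors c1@2 c2@5, authorship ..1..2...
After op 3 (insert('j')): buffer="vyjdtbjdzci" (len 11), cursors c1@3 c2@7, authorship ..11..22...
After op 4 (move_left): buffer="vyjdtbjdzci" (len 11), cursors c1@2 c2@6, authorship ..11..22...
After op 5 (move_left): buffer="vyjdtbjdzci" (len 11), cursors c1@1 c2@5, authorship ..11..22...
After op 6 (insert('l')): buffer="vlyjdtlbjdzci" (len 13), cursors c1@2 c2@7, authorship .1.11.2.22...

Answer: vlyjdtlbjdzci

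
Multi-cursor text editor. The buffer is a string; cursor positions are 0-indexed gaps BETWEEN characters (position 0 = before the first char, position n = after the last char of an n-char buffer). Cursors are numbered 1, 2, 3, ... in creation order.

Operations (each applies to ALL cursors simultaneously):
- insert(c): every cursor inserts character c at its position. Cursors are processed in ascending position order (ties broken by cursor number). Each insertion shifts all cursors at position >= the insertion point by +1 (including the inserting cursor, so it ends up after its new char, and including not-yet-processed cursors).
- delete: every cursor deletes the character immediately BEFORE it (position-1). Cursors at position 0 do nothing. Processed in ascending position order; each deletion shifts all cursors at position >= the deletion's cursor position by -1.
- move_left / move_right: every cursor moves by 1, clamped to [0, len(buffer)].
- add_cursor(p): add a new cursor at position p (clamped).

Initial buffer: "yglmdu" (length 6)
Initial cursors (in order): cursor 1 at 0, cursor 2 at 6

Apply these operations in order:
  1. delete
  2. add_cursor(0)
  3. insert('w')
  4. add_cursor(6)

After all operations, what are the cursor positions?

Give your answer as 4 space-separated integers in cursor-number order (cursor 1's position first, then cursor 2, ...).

Answer: 2 8 2 6

Derivation:
After op 1 (delete): buffer="yglmd" (len 5), cursors c1@0 c2@5, authorship .....
After op 2 (add_cursor(0)): buffer="yglmd" (len 5), cursors c1@0 c3@0 c2@5, authorship .....
After op 3 (insert('w')): buffer="wwyglmdw" (len 8), cursors c1@2 c3@2 c2@8, authorship 13.....2
After op 4 (add_cursor(6)): buffer="wwyglmdw" (len 8), cursors c1@2 c3@2 c4@6 c2@8, authorship 13.....2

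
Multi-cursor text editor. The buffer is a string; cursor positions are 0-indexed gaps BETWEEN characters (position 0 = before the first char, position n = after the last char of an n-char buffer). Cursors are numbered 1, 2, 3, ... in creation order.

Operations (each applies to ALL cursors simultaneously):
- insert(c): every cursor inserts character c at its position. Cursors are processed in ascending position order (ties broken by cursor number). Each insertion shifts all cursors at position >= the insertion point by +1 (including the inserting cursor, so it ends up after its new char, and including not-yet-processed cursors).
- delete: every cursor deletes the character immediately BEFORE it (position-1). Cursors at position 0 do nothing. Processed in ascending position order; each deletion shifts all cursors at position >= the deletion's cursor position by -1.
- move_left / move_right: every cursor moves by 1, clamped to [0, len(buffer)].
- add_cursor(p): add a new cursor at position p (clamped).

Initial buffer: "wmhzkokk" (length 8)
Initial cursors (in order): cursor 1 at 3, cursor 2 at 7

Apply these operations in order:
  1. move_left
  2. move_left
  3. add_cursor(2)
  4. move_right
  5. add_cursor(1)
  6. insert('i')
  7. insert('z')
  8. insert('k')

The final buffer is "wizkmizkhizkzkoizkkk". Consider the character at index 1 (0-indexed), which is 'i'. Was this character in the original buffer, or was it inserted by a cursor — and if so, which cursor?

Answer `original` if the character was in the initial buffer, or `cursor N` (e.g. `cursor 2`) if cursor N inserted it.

After op 1 (move_left): buffer="wmhzkokk" (len 8), cursors c1@2 c2@6, authorship ........
After op 2 (move_left): buffer="wmhzkokk" (len 8), cursors c1@1 c2@5, authorship ........
After op 3 (add_cursor(2)): buffer="wmhzkokk" (len 8), cursors c1@1 c3@2 c2@5, authorship ........
After op 4 (move_right): buffer="wmhzkokk" (len 8), cursors c1@2 c3@3 c2@6, authorship ........
After op 5 (add_cursor(1)): buffer="wmhzkokk" (len 8), cursors c4@1 c1@2 c3@3 c2@6, authorship ........
After op 6 (insert('i')): buffer="wimihizkoikk" (len 12), cursors c4@2 c1@4 c3@6 c2@10, authorship .4.1.3...2..
After op 7 (insert('z')): buffer="wizmizhizzkoizkk" (len 16), cursors c4@3 c1@6 c3@9 c2@14, authorship .44.11.33...22..
After op 8 (insert('k')): buffer="wizkmizkhizkzkoizkkk" (len 20), cursors c4@4 c1@8 c3@12 c2@18, authorship .444.111.333...222..
Authorship (.=original, N=cursor N): . 4 4 4 . 1 1 1 . 3 3 3 . . . 2 2 2 . .
Index 1: author = 4

Answer: cursor 4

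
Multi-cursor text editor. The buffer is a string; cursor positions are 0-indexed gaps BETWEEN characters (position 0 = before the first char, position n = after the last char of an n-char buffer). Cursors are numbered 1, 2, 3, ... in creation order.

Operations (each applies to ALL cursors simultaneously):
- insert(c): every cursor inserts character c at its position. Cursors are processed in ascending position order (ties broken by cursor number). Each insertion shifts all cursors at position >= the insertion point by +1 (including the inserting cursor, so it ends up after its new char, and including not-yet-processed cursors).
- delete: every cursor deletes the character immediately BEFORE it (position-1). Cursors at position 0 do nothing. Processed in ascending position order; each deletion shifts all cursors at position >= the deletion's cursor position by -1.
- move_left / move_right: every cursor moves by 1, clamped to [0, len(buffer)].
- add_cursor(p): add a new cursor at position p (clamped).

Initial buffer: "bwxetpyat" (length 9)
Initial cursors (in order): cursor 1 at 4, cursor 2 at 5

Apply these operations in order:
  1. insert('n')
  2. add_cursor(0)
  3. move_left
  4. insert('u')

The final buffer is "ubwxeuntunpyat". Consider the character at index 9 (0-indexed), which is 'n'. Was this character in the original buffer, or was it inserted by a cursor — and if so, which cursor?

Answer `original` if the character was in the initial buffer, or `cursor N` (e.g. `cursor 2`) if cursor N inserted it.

After op 1 (insert('n')): buffer="bwxentnpyat" (len 11), cursors c1@5 c2@7, authorship ....1.2....
After op 2 (add_cursor(0)): buffer="bwxentnpyat" (len 11), cursors c3@0 c1@5 c2@7, authorship ....1.2....
After op 3 (move_left): buffer="bwxentnpyat" (len 11), cursors c3@0 c1@4 c2@6, authorship ....1.2....
After op 4 (insert('u')): buffer="ubwxeuntunpyat" (len 14), cursors c3@1 c1@6 c2@9, authorship 3....11.22....
Authorship (.=original, N=cursor N): 3 . . . . 1 1 . 2 2 . . . .
Index 9: author = 2

Answer: cursor 2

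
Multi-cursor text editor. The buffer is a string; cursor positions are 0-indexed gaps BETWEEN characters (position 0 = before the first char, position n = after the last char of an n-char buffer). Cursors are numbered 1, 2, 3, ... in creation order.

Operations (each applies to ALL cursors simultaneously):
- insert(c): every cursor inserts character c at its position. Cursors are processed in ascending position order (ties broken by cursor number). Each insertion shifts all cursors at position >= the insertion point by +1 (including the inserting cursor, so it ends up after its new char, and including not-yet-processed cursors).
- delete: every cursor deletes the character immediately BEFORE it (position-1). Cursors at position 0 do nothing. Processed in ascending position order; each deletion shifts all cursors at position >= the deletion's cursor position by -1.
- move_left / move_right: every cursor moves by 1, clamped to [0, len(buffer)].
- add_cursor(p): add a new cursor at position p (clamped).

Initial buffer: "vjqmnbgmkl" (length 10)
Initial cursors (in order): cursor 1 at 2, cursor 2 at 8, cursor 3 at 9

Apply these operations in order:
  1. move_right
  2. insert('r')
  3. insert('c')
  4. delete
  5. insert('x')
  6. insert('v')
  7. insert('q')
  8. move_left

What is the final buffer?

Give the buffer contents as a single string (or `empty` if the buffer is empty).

Answer: vjqrxvqmnbgmkrxvqlrxvq

Derivation:
After op 1 (move_right): buffer="vjqmnbgmkl" (len 10), cursors c1@3 c2@9 c3@10, authorship ..........
After op 2 (insert('r')): buffer="vjqrmnbgmkrlr" (len 13), cursors c1@4 c2@11 c3@13, authorship ...1......2.3
After op 3 (insert('c')): buffer="vjqrcmnbgmkrclrc" (len 16), cursors c1@5 c2@13 c3@16, authorship ...11......22.33
After op 4 (delete): buffer="vjqrmnbgmkrlr" (len 13), cursors c1@4 c2@11 c3@13, authorship ...1......2.3
After op 5 (insert('x')): buffer="vjqrxmnbgmkrxlrx" (len 16), cursors c1@5 c2@13 c3@16, authorship ...11......22.33
After op 6 (insert('v')): buffer="vjqrxvmnbgmkrxvlrxv" (len 19), cursors c1@6 c2@15 c3@19, authorship ...111......222.333
After op 7 (insert('q')): buffer="vjqrxvqmnbgmkrxvqlrxvq" (len 22), cursors c1@7 c2@17 c3@22, authorship ...1111......2222.3333
After op 8 (move_left): buffer="vjqrxvqmnbgmkrxvqlrxvq" (len 22), cursors c1@6 c2@16 c3@21, authorship ...1111......2222.3333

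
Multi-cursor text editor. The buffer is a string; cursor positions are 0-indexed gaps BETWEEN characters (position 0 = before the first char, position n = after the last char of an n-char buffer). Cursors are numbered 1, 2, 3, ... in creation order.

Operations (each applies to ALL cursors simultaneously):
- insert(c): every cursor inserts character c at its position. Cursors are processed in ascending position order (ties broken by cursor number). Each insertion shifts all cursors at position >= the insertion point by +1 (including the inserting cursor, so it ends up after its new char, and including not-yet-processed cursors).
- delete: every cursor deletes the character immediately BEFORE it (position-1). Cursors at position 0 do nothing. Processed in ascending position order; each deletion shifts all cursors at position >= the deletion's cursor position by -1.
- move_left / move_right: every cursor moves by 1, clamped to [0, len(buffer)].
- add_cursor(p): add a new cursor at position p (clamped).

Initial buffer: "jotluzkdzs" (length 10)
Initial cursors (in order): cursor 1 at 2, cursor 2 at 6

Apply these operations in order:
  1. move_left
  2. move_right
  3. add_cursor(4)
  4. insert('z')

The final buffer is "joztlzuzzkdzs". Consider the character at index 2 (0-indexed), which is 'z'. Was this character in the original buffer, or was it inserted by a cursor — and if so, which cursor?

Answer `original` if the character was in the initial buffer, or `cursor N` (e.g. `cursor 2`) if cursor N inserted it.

After op 1 (move_left): buffer="jotluzkdzs" (len 10), cursors c1@1 c2@5, authorship ..........
After op 2 (move_right): buffer="jotluzkdzs" (len 10), cursors c1@2 c2@6, authorship ..........
After op 3 (add_cursor(4)): buffer="jotluzkdzs" (len 10), cursors c1@2 c3@4 c2@6, authorship ..........
After op 4 (insert('z')): buffer="joztlzuzzkdzs" (len 13), cursors c1@3 c3@6 c2@9, authorship ..1..3..2....
Authorship (.=original, N=cursor N): . . 1 . . 3 . . 2 . . . .
Index 2: author = 1

Answer: cursor 1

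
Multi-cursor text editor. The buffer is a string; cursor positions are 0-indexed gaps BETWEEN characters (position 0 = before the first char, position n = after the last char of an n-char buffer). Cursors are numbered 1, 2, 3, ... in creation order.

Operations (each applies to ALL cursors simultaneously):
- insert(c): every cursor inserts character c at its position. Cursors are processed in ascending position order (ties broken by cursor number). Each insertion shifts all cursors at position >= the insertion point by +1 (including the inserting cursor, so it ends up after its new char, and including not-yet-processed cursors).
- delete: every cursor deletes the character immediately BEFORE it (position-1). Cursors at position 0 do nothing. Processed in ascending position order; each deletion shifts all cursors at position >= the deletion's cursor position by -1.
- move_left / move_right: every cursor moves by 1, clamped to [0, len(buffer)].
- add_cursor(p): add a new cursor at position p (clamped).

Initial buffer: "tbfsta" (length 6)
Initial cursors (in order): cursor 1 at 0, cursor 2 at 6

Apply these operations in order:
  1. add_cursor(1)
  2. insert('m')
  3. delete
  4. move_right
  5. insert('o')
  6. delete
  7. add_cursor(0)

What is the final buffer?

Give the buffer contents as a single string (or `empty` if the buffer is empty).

After op 1 (add_cursor(1)): buffer="tbfsta" (len 6), cursors c1@0 c3@1 c2@6, authorship ......
After op 2 (insert('m')): buffer="mtmbfstam" (len 9), cursors c1@1 c3@3 c2@9, authorship 1.3.....2
After op 3 (delete): buffer="tbfsta" (len 6), cursors c1@0 c3@1 c2@6, authorship ......
After op 4 (move_right): buffer="tbfsta" (len 6), cursors c1@1 c3@2 c2@6, authorship ......
After op 5 (insert('o')): buffer="tobofstao" (len 9), cursors c1@2 c3@4 c2@9, authorship .1.3....2
After op 6 (delete): buffer="tbfsta" (len 6), cursors c1@1 c3@2 c2@6, authorship ......
After op 7 (add_cursor(0)): buffer="tbfsta" (len 6), cursors c4@0 c1@1 c3@2 c2@6, authorship ......

Answer: tbfsta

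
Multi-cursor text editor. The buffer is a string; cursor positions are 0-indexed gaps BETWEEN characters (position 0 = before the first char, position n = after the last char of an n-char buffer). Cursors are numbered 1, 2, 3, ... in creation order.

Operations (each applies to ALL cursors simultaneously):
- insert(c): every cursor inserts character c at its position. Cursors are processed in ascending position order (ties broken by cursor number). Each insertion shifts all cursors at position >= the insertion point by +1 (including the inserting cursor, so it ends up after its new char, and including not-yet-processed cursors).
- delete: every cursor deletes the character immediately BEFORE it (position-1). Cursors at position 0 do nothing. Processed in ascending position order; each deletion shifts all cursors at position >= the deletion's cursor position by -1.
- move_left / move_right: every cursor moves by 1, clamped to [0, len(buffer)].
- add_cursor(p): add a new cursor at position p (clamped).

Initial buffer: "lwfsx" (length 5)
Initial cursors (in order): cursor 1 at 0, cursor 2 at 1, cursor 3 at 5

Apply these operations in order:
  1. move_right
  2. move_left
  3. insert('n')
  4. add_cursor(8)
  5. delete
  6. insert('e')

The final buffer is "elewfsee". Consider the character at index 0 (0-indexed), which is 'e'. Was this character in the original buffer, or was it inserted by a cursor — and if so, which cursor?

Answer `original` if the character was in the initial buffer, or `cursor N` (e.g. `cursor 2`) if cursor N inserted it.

After op 1 (move_right): buffer="lwfsx" (len 5), cursors c1@1 c2@2 c3@5, authorship .....
After op 2 (move_left): buffer="lwfsx" (len 5), cursors c1@0 c2@1 c3@4, authorship .....
After op 3 (insert('n')): buffer="nlnwfsnx" (len 8), cursors c1@1 c2@3 c3@7, authorship 1.2...3.
After op 4 (add_cursor(8)): buffer="nlnwfsnx" (len 8), cursors c1@1 c2@3 c3@7 c4@8, authorship 1.2...3.
After op 5 (delete): buffer="lwfs" (len 4), cursors c1@0 c2@1 c3@4 c4@4, authorship ....
After op 6 (insert('e')): buffer="elewfsee" (len 8), cursors c1@1 c2@3 c3@8 c4@8, authorship 1.2...34
Authorship (.=original, N=cursor N): 1 . 2 . . . 3 4
Index 0: author = 1

Answer: cursor 1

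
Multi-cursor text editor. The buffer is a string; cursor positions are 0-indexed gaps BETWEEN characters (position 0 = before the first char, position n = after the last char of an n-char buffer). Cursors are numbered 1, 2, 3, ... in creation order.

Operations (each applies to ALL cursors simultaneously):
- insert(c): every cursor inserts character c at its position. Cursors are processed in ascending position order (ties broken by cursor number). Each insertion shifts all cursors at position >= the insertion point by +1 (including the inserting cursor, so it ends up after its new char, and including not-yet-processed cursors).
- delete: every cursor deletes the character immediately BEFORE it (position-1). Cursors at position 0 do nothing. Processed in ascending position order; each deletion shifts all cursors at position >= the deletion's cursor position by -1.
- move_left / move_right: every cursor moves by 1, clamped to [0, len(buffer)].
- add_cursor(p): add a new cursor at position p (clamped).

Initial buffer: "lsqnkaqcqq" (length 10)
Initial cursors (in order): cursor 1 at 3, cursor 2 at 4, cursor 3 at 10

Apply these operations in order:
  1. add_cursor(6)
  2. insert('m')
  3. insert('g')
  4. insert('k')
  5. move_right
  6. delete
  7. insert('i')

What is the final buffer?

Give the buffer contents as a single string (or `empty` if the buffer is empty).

After op 1 (add_cursor(6)): buffer="lsqnkaqcqq" (len 10), cursors c1@3 c2@4 c4@6 c3@10, authorship ..........
After op 2 (insert('m')): buffer="lsqmnmkamqcqqm" (len 14), cursors c1@4 c2@6 c4@9 c3@14, authorship ...1.2..4....3
After op 3 (insert('g')): buffer="lsqmgnmgkamgqcqqmg" (len 18), cursors c1@5 c2@8 c4@12 c3@18, authorship ...11.22..44....33
After op 4 (insert('k')): buffer="lsqmgknmgkkamgkqcqqmgk" (len 22), cursors c1@6 c2@10 c4@15 c3@22, authorship ...111.222..444....333
After op 5 (move_right): buffer="lsqmgknmgkkamgkqcqqmgk" (len 22), cursors c1@7 c2@11 c4@16 c3@22, authorship ...111.222..444....333
After op 6 (delete): buffer="lsqmgkmgkamgkcqqmg" (len 18), cursors c1@6 c2@9 c4@13 c3@18, authorship ...111222.444...33
After op 7 (insert('i')): buffer="lsqmgkimgkiamgkicqqmgi" (len 22), cursors c1@7 c2@11 c4@16 c3@22, authorship ...11112222.4444...333

Answer: lsqmgkimgkiamgkicqqmgi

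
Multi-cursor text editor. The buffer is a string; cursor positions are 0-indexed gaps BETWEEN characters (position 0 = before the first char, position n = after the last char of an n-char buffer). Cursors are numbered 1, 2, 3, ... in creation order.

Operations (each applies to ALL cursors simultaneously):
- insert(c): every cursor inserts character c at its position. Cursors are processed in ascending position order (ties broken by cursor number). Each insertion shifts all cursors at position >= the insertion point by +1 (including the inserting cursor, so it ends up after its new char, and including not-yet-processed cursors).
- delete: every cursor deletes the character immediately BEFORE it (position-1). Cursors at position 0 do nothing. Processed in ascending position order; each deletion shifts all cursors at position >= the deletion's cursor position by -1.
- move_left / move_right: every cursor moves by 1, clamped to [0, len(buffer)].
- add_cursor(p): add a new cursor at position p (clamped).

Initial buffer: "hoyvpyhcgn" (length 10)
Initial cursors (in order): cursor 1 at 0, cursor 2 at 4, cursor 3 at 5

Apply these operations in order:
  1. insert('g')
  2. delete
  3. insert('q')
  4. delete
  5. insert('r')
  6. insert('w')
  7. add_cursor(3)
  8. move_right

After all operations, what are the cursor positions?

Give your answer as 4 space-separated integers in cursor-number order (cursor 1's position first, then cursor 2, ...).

Answer: 3 9 12 4

Derivation:
After op 1 (insert('g')): buffer="ghoyvgpgyhcgn" (len 13), cursors c1@1 c2@6 c3@8, authorship 1....2.3.....
After op 2 (delete): buffer="hoyvpyhcgn" (len 10), cursors c1@0 c2@4 c3@5, authorship ..........
After op 3 (insert('q')): buffer="qhoyvqpqyhcgn" (len 13), cursors c1@1 c2@6 c3@8, authorship 1....2.3.....
After op 4 (delete): buffer="hoyvpyhcgn" (len 10), cursors c1@0 c2@4 c3@5, authorship ..........
After op 5 (insert('r')): buffer="rhoyvrpryhcgn" (len 13), cursors c1@1 c2@6 c3@8, authorship 1....2.3.....
After op 6 (insert('w')): buffer="rwhoyvrwprwyhcgn" (len 16), cursors c1@2 c2@8 c3@11, authorship 11....22.33.....
After op 7 (add_cursor(3)): buffer="rwhoyvrwprwyhcgn" (len 16), cursors c1@2 c4@3 c2@8 c3@11, authorship 11....22.33.....
After op 8 (move_right): buffer="rwhoyvrwprwyhcgn" (len 16), cursors c1@3 c4@4 c2@9 c3@12, authorship 11....22.33.....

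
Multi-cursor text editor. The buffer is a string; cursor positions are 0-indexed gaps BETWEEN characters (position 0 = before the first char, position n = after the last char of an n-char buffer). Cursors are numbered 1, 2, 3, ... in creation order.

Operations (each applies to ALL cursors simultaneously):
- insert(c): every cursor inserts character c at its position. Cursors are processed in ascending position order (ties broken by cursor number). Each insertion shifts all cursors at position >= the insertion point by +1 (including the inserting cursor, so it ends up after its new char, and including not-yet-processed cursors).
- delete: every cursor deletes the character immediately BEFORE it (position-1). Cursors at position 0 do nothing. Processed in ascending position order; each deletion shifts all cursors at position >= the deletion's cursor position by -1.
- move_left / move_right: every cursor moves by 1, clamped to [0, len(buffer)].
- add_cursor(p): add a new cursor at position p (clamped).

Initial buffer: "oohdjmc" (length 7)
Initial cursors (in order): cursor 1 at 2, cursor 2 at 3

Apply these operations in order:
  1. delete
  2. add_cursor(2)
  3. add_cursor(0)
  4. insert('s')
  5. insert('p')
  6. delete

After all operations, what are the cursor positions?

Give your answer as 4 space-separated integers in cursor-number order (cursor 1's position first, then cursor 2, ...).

Answer: 4 4 6 1

Derivation:
After op 1 (delete): buffer="odjmc" (len 5), cursors c1@1 c2@1, authorship .....
After op 2 (add_cursor(2)): buffer="odjmc" (len 5), cursors c1@1 c2@1 c3@2, authorship .....
After op 3 (add_cursor(0)): buffer="odjmc" (len 5), cursors c4@0 c1@1 c2@1 c3@2, authorship .....
After op 4 (insert('s')): buffer="sossdsjmc" (len 9), cursors c4@1 c1@4 c2@4 c3@6, authorship 4.12.3...
After op 5 (insert('p')): buffer="spossppdspjmc" (len 13), cursors c4@2 c1@7 c2@7 c3@10, authorship 44.1212.33...
After op 6 (delete): buffer="sossdsjmc" (len 9), cursors c4@1 c1@4 c2@4 c3@6, authorship 4.12.3...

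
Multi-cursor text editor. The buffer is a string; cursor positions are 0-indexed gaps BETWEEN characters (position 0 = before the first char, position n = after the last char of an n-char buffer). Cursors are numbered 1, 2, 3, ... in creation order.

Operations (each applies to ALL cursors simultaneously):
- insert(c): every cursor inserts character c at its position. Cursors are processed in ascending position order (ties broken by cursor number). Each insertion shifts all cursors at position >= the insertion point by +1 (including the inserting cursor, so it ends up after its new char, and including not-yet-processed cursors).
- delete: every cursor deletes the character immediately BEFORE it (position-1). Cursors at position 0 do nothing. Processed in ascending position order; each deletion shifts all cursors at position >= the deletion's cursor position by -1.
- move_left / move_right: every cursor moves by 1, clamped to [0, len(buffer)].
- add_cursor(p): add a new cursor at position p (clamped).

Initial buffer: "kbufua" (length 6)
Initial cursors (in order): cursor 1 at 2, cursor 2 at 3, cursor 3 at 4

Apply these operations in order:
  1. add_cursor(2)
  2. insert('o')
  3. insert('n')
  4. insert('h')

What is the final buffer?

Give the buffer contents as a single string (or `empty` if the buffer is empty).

After op 1 (add_cursor(2)): buffer="kbufua" (len 6), cursors c1@2 c4@2 c2@3 c3@4, authorship ......
After op 2 (insert('o')): buffer="kboouofoua" (len 10), cursors c1@4 c4@4 c2@6 c3@8, authorship ..14.2.3..
After op 3 (insert('n')): buffer="kboonnuonfonua" (len 14), cursors c1@6 c4@6 c2@9 c3@12, authorship ..1414.22.33..
After op 4 (insert('h')): buffer="kboonnhhuonhfonhua" (len 18), cursors c1@8 c4@8 c2@12 c3@16, authorship ..141414.222.333..

Answer: kboonnhhuonhfonhua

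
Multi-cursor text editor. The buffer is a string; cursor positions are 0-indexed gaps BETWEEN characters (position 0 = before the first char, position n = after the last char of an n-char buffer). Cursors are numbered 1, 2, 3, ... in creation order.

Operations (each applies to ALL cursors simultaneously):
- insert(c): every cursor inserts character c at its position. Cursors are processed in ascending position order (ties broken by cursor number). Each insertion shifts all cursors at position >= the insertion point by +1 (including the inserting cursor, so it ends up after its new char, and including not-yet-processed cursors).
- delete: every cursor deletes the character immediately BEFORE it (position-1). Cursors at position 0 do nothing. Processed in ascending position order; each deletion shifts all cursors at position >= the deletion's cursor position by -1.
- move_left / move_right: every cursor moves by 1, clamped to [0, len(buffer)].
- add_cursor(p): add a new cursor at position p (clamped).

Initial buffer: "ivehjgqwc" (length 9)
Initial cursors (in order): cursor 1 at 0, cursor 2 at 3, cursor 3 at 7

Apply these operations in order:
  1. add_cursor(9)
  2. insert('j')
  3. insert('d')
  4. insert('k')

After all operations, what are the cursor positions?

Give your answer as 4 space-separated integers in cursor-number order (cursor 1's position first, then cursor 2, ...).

Answer: 3 9 16 21

Derivation:
After op 1 (add_cursor(9)): buffer="ivehjgqwc" (len 9), cursors c1@0 c2@3 c3@7 c4@9, authorship .........
After op 2 (insert('j')): buffer="jivejhjgqjwcj" (len 13), cursors c1@1 c2@5 c3@10 c4@13, authorship 1...2....3..4
After op 3 (insert('d')): buffer="jdivejdhjgqjdwcjd" (len 17), cursors c1@2 c2@7 c3@13 c4@17, authorship 11...22....33..44
After op 4 (insert('k')): buffer="jdkivejdkhjgqjdkwcjdk" (len 21), cursors c1@3 c2@9 c3@16 c4@21, authorship 111...222....333..444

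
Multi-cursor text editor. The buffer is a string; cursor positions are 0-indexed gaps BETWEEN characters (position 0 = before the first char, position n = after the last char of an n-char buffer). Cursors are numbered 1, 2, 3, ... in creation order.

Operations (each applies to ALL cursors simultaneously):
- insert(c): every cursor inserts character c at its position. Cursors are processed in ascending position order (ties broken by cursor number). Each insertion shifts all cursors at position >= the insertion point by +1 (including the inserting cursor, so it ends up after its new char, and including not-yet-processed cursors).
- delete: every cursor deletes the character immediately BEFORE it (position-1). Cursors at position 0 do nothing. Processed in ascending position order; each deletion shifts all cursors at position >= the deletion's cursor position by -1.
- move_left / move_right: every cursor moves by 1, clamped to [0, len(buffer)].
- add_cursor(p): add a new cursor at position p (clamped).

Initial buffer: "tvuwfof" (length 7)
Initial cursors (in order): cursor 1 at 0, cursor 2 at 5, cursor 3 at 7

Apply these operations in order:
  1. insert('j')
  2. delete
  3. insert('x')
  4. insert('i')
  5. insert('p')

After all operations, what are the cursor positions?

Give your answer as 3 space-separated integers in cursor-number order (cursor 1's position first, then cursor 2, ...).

After op 1 (insert('j')): buffer="jtvuwfjofj" (len 10), cursors c1@1 c2@7 c3@10, authorship 1.....2..3
After op 2 (delete): buffer="tvuwfof" (len 7), cursors c1@0 c2@5 c3@7, authorship .......
After op 3 (insert('x')): buffer="xtvuwfxofx" (len 10), cursors c1@1 c2@7 c3@10, authorship 1.....2..3
After op 4 (insert('i')): buffer="xitvuwfxiofxi" (len 13), cursors c1@2 c2@9 c3@13, authorship 11.....22..33
After op 5 (insert('p')): buffer="xiptvuwfxipofxip" (len 16), cursors c1@3 c2@11 c3@16, authorship 111.....222..333

Answer: 3 11 16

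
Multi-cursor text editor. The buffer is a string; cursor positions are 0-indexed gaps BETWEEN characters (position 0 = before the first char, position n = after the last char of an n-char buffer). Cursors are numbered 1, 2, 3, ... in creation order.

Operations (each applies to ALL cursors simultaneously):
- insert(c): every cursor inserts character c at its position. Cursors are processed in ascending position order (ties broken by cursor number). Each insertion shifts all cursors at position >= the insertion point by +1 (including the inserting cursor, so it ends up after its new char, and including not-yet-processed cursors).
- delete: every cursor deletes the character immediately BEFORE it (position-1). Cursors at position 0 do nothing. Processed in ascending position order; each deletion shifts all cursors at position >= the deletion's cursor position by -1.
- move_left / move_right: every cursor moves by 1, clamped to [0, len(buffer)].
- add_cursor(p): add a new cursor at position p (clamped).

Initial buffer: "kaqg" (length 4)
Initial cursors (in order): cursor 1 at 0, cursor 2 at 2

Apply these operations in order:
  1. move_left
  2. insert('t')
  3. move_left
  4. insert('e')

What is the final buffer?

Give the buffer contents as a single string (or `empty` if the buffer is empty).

Answer: etketaqg

Derivation:
After op 1 (move_left): buffer="kaqg" (len 4), cursors c1@0 c2@1, authorship ....
After op 2 (insert('t')): buffer="tktaqg" (len 6), cursors c1@1 c2@3, authorship 1.2...
After op 3 (move_left): buffer="tktaqg" (len 6), cursors c1@0 c2@2, authorship 1.2...
After op 4 (insert('e')): buffer="etketaqg" (len 8), cursors c1@1 c2@4, authorship 11.22...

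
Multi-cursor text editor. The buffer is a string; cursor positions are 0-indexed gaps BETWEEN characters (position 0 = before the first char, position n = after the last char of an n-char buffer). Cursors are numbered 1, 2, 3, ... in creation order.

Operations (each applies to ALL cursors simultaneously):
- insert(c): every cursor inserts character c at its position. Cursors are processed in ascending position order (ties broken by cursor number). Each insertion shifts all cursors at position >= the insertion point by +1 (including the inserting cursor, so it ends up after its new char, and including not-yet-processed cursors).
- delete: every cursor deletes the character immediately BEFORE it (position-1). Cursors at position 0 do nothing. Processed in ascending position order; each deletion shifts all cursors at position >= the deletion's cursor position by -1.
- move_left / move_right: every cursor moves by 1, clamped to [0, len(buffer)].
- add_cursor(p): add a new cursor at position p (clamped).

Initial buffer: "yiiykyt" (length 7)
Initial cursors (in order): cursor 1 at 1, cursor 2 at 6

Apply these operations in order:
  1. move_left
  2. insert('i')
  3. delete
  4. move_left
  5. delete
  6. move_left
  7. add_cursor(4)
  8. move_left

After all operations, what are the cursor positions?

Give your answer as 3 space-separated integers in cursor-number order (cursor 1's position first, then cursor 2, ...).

After op 1 (move_left): buffer="yiiykyt" (len 7), cursors c1@0 c2@5, authorship .......
After op 2 (insert('i')): buffer="iyiiykiyt" (len 9), cursors c1@1 c2@7, authorship 1.....2..
After op 3 (delete): buffer="yiiykyt" (len 7), cursors c1@0 c2@5, authorship .......
After op 4 (move_left): buffer="yiiykyt" (len 7), cursors c1@0 c2@4, authorship .......
After op 5 (delete): buffer="yiikyt" (len 6), cursors c1@0 c2@3, authorship ......
After op 6 (move_left): buffer="yiikyt" (len 6), cursors c1@0 c2@2, authorship ......
After op 7 (add_cursor(4)): buffer="yiikyt" (len 6), cursors c1@0 c2@2 c3@4, authorship ......
After op 8 (move_left): buffer="yiikyt" (len 6), cursors c1@0 c2@1 c3@3, authorship ......

Answer: 0 1 3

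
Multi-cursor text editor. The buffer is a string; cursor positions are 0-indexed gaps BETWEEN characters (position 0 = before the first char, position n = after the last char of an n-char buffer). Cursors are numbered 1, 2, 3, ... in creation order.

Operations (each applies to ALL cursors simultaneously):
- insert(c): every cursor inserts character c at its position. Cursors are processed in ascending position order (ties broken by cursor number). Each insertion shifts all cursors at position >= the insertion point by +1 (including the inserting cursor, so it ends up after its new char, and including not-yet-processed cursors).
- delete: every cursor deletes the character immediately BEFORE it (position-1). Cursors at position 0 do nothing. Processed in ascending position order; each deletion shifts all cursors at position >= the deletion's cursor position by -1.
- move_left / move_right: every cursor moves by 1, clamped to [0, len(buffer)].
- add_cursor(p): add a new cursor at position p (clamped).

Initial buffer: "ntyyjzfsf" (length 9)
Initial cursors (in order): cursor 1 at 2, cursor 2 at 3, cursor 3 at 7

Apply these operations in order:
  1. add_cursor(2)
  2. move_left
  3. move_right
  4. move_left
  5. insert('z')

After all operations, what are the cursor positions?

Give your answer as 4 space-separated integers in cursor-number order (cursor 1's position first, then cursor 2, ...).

After op 1 (add_cursor(2)): buffer="ntyyjzfsf" (len 9), cursors c1@2 c4@2 c2@3 c3@7, authorship .........
After op 2 (move_left): buffer="ntyyjzfsf" (len 9), cursors c1@1 c4@1 c2@2 c3@6, authorship .........
After op 3 (move_right): buffer="ntyyjzfsf" (len 9), cursors c1@2 c4@2 c2@3 c3@7, authorship .........
After op 4 (move_left): buffer="ntyyjzfsf" (len 9), cursors c1@1 c4@1 c2@2 c3@6, authorship .........
After op 5 (insert('z')): buffer="nzztzyyjzzfsf" (len 13), cursors c1@3 c4@3 c2@5 c3@10, authorship .14.2....3...

Answer: 3 5 10 3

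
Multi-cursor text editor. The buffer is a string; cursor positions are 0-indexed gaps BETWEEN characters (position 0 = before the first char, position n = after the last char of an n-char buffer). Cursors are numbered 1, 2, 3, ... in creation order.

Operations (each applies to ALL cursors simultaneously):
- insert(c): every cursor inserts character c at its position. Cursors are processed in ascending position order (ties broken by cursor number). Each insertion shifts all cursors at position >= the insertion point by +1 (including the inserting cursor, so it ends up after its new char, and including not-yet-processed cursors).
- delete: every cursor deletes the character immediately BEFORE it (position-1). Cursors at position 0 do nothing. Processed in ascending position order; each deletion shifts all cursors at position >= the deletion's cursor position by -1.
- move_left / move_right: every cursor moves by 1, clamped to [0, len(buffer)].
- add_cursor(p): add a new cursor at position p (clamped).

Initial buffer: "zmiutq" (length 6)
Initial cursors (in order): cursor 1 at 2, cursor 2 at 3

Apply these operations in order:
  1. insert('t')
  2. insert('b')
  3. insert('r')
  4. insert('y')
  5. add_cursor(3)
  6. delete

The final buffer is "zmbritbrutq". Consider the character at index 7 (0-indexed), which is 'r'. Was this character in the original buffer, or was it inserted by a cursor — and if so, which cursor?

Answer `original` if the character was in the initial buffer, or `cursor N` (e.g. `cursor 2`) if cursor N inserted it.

Answer: cursor 2

Derivation:
After op 1 (insert('t')): buffer="zmtitutq" (len 8), cursors c1@3 c2@5, authorship ..1.2...
After op 2 (insert('b')): buffer="zmtbitbutq" (len 10), cursors c1@4 c2@7, authorship ..11.22...
After op 3 (insert('r')): buffer="zmtbritbrutq" (len 12), cursors c1@5 c2@9, authorship ..111.222...
After op 4 (insert('y')): buffer="zmtbryitbryutq" (len 14), cursors c1@6 c2@11, authorship ..1111.2222...
After op 5 (add_cursor(3)): buffer="zmtbryitbryutq" (len 14), cursors c3@3 c1@6 c2@11, authorship ..1111.2222...
After op 6 (delete): buffer="zmbritbrutq" (len 11), cursors c3@2 c1@4 c2@8, authorship ..11.222...
Authorship (.=original, N=cursor N): . . 1 1 . 2 2 2 . . .
Index 7: author = 2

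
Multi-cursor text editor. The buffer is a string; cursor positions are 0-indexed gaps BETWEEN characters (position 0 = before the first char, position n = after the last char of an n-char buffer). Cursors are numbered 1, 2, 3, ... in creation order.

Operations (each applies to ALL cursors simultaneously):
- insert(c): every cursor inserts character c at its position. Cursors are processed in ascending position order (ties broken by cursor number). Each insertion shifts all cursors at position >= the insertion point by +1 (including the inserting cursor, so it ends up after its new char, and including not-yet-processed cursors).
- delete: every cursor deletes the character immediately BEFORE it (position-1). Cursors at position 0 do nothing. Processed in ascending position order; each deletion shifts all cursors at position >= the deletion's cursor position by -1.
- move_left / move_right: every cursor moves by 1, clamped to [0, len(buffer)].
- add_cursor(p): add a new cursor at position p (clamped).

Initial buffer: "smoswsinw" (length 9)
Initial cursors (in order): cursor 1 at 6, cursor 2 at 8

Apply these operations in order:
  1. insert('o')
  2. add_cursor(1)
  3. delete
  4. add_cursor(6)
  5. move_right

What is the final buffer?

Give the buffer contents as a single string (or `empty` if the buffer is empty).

Answer: moswsinw

Derivation:
After op 1 (insert('o')): buffer="smoswsoinow" (len 11), cursors c1@7 c2@10, authorship ......1..2.
After op 2 (add_cursor(1)): buffer="smoswsoinow" (len 11), cursors c3@1 c1@7 c2@10, authorship ......1..2.
After op 3 (delete): buffer="moswsinw" (len 8), cursors c3@0 c1@5 c2@7, authorship ........
After op 4 (add_cursor(6)): buffer="moswsinw" (len 8), cursors c3@0 c1@5 c4@6 c2@7, authorship ........
After op 5 (move_right): buffer="moswsinw" (len 8), cursors c3@1 c1@6 c4@7 c2@8, authorship ........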